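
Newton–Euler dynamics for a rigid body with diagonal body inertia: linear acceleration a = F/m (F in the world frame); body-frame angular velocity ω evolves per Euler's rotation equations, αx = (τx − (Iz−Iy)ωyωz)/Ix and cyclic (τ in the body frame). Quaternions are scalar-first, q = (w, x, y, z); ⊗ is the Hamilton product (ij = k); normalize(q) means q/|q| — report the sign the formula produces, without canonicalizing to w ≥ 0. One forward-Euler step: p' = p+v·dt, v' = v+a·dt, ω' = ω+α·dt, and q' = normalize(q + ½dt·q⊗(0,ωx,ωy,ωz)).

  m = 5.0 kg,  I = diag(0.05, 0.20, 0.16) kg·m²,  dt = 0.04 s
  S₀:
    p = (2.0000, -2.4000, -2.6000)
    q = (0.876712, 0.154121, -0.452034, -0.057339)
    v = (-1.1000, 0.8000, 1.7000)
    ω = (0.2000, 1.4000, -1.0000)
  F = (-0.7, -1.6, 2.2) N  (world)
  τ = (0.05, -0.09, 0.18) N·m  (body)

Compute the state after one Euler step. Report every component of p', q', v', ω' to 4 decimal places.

p' = (1.9560, -2.3680, -2.5320)
q' = (0.8871, 0.1682, -0.4244, -0.0687)
v' = (-1.1056, 0.7872, 1.7176)
ω' = (0.1952, 1.3776, -0.9655)

p' = p + v·dt = (1.9560, -2.3680, -2.5320)
new velocity v' = (-1.1056, 0.7872, 1.7176)
ω×(Iω) gyroscopic = (0.0560, 0.0220, 0.0420)
α = I⁻¹(τ − ω×Iω) = (-0.1200, -0.5600, 0.8625)
ω' = ω + α·dt = (0.1952, 1.3776, -0.9655)
Hamilton product q⊗(0,ω) = (0.5446844, 0.7076510, 1.3700500, -0.5705358)
updated quaternion q' = (0.8871, 0.1682, -0.4244, -0.0687)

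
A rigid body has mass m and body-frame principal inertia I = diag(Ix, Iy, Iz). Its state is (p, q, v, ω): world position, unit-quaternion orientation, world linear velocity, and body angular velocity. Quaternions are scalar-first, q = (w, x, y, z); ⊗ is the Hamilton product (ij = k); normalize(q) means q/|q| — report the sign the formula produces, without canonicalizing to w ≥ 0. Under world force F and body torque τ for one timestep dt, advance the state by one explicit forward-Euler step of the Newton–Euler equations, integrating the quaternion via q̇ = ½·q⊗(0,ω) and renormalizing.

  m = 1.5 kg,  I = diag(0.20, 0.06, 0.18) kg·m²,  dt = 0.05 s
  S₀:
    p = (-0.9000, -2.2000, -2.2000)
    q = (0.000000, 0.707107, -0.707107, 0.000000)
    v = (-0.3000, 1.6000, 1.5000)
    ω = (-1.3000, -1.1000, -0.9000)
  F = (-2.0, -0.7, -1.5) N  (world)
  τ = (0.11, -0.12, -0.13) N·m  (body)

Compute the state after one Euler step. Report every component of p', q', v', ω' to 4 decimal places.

p' = (-0.9150, -2.1200, -2.1250)
q' = (0.0035, 0.7222, -0.6904, -0.0424)
v' = (-0.3667, 1.5767, 1.4500)
ω' = (-1.3022, -1.2195, -0.8805)

new position p' = (-0.9150, -2.1200, -2.1250)
v + (F/m)dt = (-0.3667, 1.5767, 1.4500)
angular accel α = (-0.0440, -2.3900, 0.3900)
new body rate ω' = (-1.3022, -1.2195, -0.8805)
2q̇ = q⊗(0,ω) = (0.1414214, 0.6363963, 0.6363963, -1.6970568)
q' = normalize(q + ½dt·q⊗(0,ω)) = (0.0035, 0.7222, -0.6904, -0.0424)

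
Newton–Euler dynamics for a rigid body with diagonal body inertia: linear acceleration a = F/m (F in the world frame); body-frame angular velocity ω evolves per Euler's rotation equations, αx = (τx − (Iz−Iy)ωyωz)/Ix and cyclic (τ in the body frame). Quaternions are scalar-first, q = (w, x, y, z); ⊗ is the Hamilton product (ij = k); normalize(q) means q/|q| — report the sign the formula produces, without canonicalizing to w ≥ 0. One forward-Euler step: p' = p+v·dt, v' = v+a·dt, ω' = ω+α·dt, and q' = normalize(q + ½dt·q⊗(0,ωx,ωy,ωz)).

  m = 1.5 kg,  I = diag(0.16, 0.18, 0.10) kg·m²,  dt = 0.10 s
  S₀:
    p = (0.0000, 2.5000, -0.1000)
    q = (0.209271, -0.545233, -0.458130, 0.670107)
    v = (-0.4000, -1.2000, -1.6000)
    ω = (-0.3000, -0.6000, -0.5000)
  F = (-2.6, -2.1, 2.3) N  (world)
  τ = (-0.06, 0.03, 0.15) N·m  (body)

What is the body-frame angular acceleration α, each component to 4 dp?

α = (-0.2250, 0.1167, 1.4640)

gyro term ω×Iω = (-0.0240, 0.0090, 0.0036)
angular accel α = (-0.2250, 0.1167, 1.4640)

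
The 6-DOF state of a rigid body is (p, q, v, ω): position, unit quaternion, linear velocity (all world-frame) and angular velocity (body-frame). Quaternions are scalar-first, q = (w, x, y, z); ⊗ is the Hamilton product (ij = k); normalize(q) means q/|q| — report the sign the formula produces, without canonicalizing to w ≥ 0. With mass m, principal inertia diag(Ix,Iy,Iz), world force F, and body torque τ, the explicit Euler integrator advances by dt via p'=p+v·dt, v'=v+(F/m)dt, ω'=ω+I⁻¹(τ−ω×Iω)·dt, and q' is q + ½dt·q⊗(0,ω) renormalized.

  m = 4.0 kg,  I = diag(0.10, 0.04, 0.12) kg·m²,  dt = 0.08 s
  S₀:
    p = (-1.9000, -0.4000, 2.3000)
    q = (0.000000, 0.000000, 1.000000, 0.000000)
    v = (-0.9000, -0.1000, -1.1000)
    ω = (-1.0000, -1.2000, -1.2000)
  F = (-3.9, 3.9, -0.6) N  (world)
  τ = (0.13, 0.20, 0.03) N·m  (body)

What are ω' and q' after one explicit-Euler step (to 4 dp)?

ω' = (-0.9882, -0.7520, -1.1320)
q' = (0.0479, -0.0479, 0.9969, 0.0399)

precession coupling ω×(Iω) = (0.1152, -0.0240, -0.0720)
(τ − ω×Iω)/I = (0.1480, 5.6000, 0.8500)
new body rate ω' = (-0.9882, -0.7520, -1.1320)
Hamilton product q⊗(0,ω) = (1.2000000, -1.2000000, 0.0000000, 1.0000000)
updated quaternion q' = (0.0479, -0.0479, 0.9969, 0.0399)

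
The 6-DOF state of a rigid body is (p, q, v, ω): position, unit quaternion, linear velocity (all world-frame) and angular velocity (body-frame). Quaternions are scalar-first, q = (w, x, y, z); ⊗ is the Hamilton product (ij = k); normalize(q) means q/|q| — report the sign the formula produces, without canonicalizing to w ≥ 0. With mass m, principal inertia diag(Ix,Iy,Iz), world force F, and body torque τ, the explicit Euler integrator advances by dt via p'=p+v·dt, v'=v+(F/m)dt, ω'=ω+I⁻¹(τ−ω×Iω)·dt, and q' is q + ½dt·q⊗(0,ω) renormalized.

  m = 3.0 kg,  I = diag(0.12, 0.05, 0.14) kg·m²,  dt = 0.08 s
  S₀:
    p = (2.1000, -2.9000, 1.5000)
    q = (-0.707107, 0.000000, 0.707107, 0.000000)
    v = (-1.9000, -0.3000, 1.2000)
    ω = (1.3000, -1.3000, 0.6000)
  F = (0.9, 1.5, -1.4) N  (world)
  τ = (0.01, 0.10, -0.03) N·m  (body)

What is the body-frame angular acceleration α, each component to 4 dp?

ω×(Iω) gyroscopic = (-0.0702, -0.0156, 0.1183)
angular accel α = (0.6683, 2.3120, -1.0593)

α = (0.6683, 2.3120, -1.0593)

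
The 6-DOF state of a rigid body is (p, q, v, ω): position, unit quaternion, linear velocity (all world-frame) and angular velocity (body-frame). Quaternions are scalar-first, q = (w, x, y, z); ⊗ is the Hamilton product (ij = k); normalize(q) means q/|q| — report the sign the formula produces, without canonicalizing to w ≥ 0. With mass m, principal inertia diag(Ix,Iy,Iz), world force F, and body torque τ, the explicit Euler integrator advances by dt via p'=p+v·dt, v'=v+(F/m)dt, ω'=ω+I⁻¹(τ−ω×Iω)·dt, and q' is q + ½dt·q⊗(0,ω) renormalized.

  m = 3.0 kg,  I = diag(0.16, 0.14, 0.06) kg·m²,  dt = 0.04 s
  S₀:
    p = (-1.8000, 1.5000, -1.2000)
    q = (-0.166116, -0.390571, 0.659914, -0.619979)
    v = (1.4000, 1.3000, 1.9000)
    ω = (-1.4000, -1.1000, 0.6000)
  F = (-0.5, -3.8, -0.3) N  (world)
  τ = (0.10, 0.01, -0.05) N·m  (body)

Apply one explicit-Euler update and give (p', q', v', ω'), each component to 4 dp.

α = I⁻¹(τ − ω×Iω) = (0.2950, 0.6714, -0.3200)
ω' = ω + α·dt = (-1.3882, -1.0731, 0.5872)
2q̇ = q⊗(0,ω) = (0.5510934, -0.0534661, 1.2850408, 1.2538381)
q + ½dt·q⊗(0,ω), renormalized = (-0.1550, -0.3914, 0.6851, -0.5945)
linear accel F/m = (-0.1667, -1.2667, -0.1000)
p' = p + v·dt = (-1.7440, 1.5520, -1.1240)
new velocity v' = (1.3933, 1.2493, 1.8960)

p' = (-1.7440, 1.5520, -1.1240)
q' = (-0.1550, -0.3914, 0.6851, -0.5945)
v' = (1.3933, 1.2493, 1.8960)
ω' = (-1.3882, -1.0731, 0.5872)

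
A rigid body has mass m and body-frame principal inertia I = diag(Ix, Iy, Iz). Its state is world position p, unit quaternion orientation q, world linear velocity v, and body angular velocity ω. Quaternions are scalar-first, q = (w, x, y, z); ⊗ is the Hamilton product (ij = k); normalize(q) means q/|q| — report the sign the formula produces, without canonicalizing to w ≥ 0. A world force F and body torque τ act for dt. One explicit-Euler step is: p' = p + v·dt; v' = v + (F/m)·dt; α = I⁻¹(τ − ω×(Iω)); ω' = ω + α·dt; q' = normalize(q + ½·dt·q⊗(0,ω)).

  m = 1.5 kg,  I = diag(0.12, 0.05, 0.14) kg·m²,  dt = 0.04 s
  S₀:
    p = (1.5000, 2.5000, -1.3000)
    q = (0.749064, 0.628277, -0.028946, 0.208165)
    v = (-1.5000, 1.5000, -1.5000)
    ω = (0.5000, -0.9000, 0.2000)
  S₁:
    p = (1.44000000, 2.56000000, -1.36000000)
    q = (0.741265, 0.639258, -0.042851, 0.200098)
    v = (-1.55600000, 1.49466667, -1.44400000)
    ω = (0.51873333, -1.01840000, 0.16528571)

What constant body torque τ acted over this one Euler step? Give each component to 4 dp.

τ = (0.0400, -0.1500, -0.0900)

rate change Δω = (0.01873333, -0.11840000, -0.03471429)
ω₀×(Iω₀) = (-0.0162, -0.0020, 0.0315)
τ = I·(Δω/dt) + ω₀×(Iω₀) = (0.0400, -0.1500, -0.0900)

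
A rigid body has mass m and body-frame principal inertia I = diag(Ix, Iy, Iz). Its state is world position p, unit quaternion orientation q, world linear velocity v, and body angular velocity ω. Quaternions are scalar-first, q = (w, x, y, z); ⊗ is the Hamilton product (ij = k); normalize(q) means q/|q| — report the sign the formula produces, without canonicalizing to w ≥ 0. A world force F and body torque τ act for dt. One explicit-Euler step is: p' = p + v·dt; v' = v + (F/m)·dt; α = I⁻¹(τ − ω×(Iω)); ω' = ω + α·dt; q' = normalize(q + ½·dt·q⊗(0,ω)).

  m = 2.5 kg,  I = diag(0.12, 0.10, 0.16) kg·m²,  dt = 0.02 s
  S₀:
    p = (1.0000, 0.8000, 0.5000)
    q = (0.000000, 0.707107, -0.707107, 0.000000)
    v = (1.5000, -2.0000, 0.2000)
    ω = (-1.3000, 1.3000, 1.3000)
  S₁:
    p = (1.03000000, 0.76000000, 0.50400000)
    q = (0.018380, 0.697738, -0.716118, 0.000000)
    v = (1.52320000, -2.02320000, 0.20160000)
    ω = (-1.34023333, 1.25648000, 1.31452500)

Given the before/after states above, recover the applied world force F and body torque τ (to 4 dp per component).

F = (2.9000, -2.9000, 0.2000)
τ = (-0.1400, -0.1500, 0.1500)

rate change Δω = (-0.04023333, -0.04352000, 0.01452500)
applied torque τ = (-0.1400, -0.1500, 0.1500)
velocity change Δv = (0.02320000, -0.02320000, 0.00160000)
applied force F = (2.9000, -2.9000, 0.2000)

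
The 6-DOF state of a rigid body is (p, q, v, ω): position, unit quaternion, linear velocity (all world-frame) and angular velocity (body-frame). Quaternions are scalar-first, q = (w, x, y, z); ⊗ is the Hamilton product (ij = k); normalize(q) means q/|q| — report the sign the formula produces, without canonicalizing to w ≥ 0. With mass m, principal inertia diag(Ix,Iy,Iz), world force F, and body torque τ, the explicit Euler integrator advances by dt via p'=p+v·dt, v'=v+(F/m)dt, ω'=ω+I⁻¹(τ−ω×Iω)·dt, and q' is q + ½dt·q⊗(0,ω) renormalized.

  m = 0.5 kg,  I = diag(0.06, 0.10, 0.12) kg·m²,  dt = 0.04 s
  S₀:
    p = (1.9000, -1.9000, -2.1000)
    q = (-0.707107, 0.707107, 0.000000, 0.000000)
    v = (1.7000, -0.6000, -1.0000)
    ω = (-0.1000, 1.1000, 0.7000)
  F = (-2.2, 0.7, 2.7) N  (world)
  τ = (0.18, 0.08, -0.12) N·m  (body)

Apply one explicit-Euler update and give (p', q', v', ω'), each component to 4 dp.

ω×(Iω) gyroscopic = (0.0154, 0.0042, -0.0044)
(τ − ω×Iω)/I = (2.7433, 0.7580, -0.9633)
ω + α·dt = (0.0097, 1.1303, 0.6615)
Hamilton product q⊗(0,ω) = (0.0707107, 0.0707107, -1.2727926, 0.2828428)
updated quaternion q' = (-0.7055, 0.7083, -0.0254, 0.0057)
a = (-4.4000, 1.4000, 5.4000)
new position p' = (1.9680, -1.9240, -2.1400)
v + (F/m)dt = (1.5240, -0.5440, -0.7840)

p' = (1.9680, -1.9240, -2.1400)
q' = (-0.7055, 0.7083, -0.0254, 0.0057)
v' = (1.5240, -0.5440, -0.7840)
ω' = (0.0097, 1.1303, 0.6615)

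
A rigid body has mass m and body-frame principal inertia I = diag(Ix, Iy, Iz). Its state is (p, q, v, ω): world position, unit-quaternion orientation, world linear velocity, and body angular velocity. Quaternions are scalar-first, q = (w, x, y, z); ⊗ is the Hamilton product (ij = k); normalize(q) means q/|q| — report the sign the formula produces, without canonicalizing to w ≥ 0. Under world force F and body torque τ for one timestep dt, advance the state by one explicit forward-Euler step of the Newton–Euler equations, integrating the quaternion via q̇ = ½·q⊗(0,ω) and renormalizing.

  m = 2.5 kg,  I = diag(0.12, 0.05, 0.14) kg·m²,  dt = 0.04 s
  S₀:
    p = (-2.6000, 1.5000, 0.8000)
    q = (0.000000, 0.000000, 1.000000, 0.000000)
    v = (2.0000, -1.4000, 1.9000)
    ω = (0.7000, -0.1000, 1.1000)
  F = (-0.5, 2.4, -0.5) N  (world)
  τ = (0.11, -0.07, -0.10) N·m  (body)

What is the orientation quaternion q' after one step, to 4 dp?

2q̇ = q⊗(0,ω) = (0.1000000, 1.1000000, 0.0000000, -0.7000000)
q' = normalize(q + ½dt·q⊗(0,ω)) = (0.0020, 0.0220, 0.9997, -0.0140)

q' = (0.0020, 0.0220, 0.9997, -0.0140)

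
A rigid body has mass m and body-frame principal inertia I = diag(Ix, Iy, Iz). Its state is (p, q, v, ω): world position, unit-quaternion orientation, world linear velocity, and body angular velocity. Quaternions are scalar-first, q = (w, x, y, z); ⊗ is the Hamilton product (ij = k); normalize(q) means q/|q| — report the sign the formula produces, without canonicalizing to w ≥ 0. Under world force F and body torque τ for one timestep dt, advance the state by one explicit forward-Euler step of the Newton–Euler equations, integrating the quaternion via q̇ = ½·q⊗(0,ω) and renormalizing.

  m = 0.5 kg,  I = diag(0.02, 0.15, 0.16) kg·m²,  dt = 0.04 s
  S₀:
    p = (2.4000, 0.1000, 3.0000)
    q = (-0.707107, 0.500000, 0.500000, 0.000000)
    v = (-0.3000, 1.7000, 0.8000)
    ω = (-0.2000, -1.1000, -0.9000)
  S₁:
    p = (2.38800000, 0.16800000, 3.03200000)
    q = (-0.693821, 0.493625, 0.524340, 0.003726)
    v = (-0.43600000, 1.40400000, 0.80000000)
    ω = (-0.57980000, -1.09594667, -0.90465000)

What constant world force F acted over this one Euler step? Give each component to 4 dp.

F = (-1.7000, -3.7000, 0.0000)

velocity change Δv = (-0.13600000, -0.29600000, 0.00000000)
applied force F = (-1.7000, -3.7000, 0.0000)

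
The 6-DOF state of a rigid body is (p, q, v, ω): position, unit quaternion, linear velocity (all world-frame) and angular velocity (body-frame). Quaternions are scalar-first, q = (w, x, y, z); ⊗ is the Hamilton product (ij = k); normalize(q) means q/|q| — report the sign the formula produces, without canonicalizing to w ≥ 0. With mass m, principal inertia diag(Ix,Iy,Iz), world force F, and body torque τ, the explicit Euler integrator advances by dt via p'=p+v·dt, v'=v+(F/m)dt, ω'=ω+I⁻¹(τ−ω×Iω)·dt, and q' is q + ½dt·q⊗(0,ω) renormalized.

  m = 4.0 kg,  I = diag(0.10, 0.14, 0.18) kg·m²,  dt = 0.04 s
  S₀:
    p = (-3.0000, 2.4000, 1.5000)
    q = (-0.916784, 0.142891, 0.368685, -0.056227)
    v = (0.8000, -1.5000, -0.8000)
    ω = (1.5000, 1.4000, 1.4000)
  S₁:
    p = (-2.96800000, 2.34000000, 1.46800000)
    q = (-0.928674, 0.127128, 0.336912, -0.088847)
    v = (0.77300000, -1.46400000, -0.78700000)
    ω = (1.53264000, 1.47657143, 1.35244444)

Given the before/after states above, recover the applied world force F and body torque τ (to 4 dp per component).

F = (-2.7000, 3.6000, 1.3000)
τ = (0.1600, 0.1000, -0.1300)

Δv = v₁−v₀ = (-0.02700000, 0.03600000, 0.01300000)
F = m·Δv/dt = (-2.7000, 3.6000, 1.3000)
ω₁ − ω₀ = (0.03264000, 0.07657143, -0.04755556)
I·α + gyro = (0.1600, 0.1000, -0.1300)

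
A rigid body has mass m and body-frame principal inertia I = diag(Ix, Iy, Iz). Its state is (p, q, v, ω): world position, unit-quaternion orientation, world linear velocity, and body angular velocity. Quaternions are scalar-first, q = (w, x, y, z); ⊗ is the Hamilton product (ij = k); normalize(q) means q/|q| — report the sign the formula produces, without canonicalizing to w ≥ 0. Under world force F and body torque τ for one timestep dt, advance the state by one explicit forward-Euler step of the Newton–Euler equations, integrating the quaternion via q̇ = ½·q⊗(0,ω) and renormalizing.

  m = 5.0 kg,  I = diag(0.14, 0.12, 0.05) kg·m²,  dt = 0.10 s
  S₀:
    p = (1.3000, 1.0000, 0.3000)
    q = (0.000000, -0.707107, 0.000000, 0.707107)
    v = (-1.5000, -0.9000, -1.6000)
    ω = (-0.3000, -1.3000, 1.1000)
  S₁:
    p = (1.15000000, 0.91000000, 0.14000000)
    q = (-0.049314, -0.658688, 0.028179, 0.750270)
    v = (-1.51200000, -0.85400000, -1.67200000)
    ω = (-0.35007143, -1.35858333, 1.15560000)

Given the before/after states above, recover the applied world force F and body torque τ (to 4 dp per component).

F = (-0.6000, 2.3000, -3.6000)
τ = (0.0300, -0.1000, 0.0200)

velocity change Δv = (-0.01200000, 0.04600000, -0.07200000)
applied force F = (-0.6000, 2.3000, -3.6000)
Δω = ω₁−ω₀ = (-0.05007143, -0.05858333, 0.05560000)
ω₀×(Iω₀) = (0.1001, -0.0297, -0.0078)
τ = I·(Δω/dt) + ω₀×(Iω₀) = (0.0300, -0.1000, 0.0200)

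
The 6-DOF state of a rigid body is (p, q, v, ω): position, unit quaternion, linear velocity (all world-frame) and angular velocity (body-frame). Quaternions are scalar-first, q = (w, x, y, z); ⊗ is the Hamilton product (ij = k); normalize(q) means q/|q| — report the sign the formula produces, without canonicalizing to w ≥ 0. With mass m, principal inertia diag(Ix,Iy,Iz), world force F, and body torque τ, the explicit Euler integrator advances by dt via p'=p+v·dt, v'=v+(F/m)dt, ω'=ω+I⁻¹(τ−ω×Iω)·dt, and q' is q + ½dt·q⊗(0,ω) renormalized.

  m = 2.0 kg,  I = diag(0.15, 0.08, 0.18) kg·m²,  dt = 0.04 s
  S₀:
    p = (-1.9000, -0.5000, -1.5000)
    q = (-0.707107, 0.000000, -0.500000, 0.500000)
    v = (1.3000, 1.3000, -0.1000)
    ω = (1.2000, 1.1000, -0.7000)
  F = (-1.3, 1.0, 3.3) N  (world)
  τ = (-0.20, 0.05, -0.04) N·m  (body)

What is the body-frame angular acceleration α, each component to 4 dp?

α = (-0.8200, 0.3100, 0.2911)

ω×(Iω) gyroscopic = (-0.0770, 0.0252, -0.0924)
α = I⁻¹(τ − ω×Iω) = (-0.8200, 0.3100, 0.2911)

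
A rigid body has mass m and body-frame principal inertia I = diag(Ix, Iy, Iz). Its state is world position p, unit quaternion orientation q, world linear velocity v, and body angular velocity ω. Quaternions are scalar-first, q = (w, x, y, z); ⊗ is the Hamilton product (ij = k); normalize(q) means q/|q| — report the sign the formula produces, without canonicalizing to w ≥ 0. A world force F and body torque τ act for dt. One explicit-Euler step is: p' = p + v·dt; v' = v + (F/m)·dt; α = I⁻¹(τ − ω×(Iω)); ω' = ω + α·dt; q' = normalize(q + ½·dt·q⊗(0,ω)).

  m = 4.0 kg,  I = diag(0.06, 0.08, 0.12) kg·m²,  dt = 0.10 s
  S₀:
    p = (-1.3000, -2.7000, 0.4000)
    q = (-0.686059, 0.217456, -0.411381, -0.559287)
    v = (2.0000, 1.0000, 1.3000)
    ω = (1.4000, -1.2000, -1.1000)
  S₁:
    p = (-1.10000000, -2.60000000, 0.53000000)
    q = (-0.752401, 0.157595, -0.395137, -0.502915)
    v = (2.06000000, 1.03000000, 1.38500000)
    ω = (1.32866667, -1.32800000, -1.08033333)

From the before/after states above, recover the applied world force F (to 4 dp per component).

F = (2.4000, 1.2000, 3.4000)

velocity change Δv = (0.06000000, 0.03000000, 0.08500000)
F = m·Δv/dt = (2.4000, 1.2000, 3.4000)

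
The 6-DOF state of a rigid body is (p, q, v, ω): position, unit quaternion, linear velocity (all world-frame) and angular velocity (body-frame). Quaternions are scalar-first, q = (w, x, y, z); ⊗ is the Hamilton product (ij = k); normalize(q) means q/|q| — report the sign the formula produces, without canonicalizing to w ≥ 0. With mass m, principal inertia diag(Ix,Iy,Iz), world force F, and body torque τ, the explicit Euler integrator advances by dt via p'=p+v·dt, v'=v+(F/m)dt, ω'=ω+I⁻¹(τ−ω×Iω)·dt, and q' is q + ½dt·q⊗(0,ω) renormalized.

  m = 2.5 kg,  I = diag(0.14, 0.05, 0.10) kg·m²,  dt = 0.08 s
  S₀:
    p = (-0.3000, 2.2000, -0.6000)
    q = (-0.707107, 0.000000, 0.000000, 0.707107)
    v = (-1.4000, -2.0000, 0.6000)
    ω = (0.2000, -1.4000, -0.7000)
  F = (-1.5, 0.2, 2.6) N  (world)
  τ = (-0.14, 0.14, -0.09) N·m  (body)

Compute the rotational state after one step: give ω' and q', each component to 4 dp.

ω×(Iω) gyroscopic = (0.0490, -0.0056, 0.0252)
(τ − ω×Iω)/I = (-1.3500, 2.9120, -1.1520)
ω + α·dt = (0.0920, -1.1670, -0.7922)
Hamilton product q⊗(0,ω) = (0.4949749, 0.8485284, 1.1313712, 0.4949749)
q + ½dt·q⊗(0,ω), renormalized = (-0.6859, 0.0339, 0.0452, 0.7255)

ω' = (0.0920, -1.1670, -0.7922)
q' = (-0.6859, 0.0339, 0.0452, 0.7255)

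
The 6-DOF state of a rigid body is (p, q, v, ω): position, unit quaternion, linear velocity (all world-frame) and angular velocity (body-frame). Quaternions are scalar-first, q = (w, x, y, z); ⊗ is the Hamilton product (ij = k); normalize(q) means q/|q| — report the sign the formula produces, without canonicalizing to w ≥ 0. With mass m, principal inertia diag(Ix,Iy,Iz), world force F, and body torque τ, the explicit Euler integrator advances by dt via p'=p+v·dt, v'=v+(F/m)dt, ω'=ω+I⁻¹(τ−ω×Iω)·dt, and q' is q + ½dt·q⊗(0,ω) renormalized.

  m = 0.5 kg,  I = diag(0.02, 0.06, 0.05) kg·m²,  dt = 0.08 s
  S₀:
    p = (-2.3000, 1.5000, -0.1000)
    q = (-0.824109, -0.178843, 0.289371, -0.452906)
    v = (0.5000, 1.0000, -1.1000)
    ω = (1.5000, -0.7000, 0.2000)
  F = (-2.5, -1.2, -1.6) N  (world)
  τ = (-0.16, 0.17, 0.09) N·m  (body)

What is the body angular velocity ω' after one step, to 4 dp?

ω×(Iω) gyroscopic = (0.0014, -0.0090, -0.0420)
α = I⁻¹(τ − ω×Iω) = (-8.0700, 2.9833, 2.6400)
ω' = ω + α·dt = (0.8544, -0.4613, 0.4112)

ω' = (0.8544, -0.4613, 0.4112)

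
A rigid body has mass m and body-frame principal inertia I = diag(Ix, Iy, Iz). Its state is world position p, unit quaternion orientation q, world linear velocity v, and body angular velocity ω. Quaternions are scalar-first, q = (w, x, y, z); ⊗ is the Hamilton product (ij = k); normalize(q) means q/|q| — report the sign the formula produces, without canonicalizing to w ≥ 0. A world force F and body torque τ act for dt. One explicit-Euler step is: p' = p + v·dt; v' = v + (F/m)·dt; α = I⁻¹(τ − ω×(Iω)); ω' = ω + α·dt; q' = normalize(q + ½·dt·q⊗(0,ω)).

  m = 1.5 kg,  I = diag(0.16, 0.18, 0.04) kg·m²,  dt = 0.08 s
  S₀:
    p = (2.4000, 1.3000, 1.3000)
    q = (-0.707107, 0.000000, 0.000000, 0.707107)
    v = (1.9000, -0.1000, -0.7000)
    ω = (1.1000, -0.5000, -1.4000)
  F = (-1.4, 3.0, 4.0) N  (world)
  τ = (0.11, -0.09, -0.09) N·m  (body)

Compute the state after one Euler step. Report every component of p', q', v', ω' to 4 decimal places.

p' = (2.5520, 1.2920, 1.2440)
q' = (-0.6657, -0.0169, 0.0451, 0.7447)
v' = (1.8253, 0.0600, -0.4867)
ω' = (1.2040, -0.4579, -1.5580)

ω×(Iω) gyroscopic = (-0.0980, -0.1848, -0.0110)
angular accel α = (1.3000, 0.5267, -1.9750)
new body rate ω' = (1.2040, -0.4579, -1.5580)
q⊗(0,ω) = (0.9899498, -0.4242642, 1.1313712, 0.9899498)
q + ½dt·q⊗(0,ω), renormalized = (-0.6657, -0.0169, 0.0451, 0.7447)
a = (-0.9333, 2.0000, 2.6667)
new position p' = (2.5520, 1.2920, 1.2440)
v' = v + a·dt = (1.8253, 0.0600, -0.4867)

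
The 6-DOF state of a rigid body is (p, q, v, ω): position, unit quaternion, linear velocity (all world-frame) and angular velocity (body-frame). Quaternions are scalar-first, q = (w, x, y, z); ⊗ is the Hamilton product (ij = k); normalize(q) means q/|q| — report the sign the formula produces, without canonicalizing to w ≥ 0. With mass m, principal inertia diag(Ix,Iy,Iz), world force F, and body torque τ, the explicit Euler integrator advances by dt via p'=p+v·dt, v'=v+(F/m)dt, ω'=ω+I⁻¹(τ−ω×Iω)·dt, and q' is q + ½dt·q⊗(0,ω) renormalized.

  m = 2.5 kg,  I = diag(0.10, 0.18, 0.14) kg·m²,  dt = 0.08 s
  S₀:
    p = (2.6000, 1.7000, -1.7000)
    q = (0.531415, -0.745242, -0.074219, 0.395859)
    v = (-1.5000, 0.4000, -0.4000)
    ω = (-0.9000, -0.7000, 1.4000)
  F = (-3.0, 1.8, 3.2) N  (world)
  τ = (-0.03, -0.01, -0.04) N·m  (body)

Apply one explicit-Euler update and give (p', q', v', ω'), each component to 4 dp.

angular accel α = (-0.6920, -0.3356, -0.6457)
ω' = ω + α·dt = (-0.9554, -0.7268, 1.3483)
q⊗(0,ω) = (-1.2768737, -0.3050788, 0.3150752, 1.1988533)
updated quaternion q' = (0.4791, -0.7555, -0.0615, 0.4427)
a = F/m = (-1.2000, 0.7200, 1.2800)
new position p' = (2.4800, 1.7320, -1.7320)
v' = v + a·dt = (-1.5960, 0.4576, -0.2976)

p' = (2.4800, 1.7320, -1.7320)
q' = (0.4791, -0.7555, -0.0615, 0.4427)
v' = (-1.5960, 0.4576, -0.2976)
ω' = (-0.9554, -0.7268, 1.3483)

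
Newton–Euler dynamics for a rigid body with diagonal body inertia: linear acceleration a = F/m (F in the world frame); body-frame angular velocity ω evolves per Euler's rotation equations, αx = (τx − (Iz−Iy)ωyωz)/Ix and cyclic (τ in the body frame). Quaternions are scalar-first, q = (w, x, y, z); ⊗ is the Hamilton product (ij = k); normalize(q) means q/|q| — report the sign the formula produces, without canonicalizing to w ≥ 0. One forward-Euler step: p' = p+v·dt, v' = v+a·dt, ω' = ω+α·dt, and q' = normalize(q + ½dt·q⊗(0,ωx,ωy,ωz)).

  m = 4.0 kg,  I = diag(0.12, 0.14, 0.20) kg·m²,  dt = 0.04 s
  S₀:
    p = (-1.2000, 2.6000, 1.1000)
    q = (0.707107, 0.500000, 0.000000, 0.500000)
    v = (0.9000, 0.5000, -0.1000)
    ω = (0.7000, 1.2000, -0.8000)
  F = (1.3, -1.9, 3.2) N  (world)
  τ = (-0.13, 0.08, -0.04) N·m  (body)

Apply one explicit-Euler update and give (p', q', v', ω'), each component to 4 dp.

a = F/m = (0.3250, -0.4750, 0.8000)
p' = p + v·dt = (-1.1640, 2.6200, 1.0960)
new velocity v' = (0.9130, 0.4810, -0.0680)
precession coupling ω×(Iω) = (-0.0576, 0.0448, 0.0168)
angular accel α = (-0.6033, 0.2514, -0.2840)
new body rate ω' = (0.6759, 1.2101, -0.8114)
Hamilton product q⊗(0,ω) = (0.0500000, -0.1050251, 1.5985284, 0.0343144)
q' = normalize(q + ½dt·q⊗(0,ω)) = (0.7077, 0.4976, 0.0320, 0.5004)

p' = (-1.1640, 2.6200, 1.0960)
q' = (0.7077, 0.4976, 0.0320, 0.5004)
v' = (0.9130, 0.4810, -0.0680)
ω' = (0.6759, 1.2101, -0.8114)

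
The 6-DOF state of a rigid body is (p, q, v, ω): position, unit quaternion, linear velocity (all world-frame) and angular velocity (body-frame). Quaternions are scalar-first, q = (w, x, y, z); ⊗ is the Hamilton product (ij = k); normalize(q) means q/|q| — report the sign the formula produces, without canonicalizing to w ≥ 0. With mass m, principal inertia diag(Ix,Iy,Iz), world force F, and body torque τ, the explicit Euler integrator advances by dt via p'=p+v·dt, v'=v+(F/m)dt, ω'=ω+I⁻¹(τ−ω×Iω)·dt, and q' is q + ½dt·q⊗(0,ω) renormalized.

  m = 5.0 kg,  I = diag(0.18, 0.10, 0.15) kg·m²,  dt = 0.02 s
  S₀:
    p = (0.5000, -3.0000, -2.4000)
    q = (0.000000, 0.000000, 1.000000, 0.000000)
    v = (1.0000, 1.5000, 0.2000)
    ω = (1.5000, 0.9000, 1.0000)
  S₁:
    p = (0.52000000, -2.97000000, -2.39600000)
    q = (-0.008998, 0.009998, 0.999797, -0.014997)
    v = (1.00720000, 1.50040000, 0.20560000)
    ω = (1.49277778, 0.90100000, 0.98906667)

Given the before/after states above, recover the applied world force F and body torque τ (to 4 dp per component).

F = (1.8000, 0.1000, 1.4000)
τ = (-0.0200, 0.0500, -0.1900)

ω₁ − ω₀ = (-0.00722222, 0.00100000, -0.01093333)
gyro term ω₀×Iω₀ = (0.0450, 0.0450, -0.1080)
applied torque τ = (-0.0200, 0.0500, -0.1900)
Δv = v₁−v₀ = (0.00720000, 0.00040000, 0.00560000)
applied force F = (1.8000, 0.1000, 1.4000)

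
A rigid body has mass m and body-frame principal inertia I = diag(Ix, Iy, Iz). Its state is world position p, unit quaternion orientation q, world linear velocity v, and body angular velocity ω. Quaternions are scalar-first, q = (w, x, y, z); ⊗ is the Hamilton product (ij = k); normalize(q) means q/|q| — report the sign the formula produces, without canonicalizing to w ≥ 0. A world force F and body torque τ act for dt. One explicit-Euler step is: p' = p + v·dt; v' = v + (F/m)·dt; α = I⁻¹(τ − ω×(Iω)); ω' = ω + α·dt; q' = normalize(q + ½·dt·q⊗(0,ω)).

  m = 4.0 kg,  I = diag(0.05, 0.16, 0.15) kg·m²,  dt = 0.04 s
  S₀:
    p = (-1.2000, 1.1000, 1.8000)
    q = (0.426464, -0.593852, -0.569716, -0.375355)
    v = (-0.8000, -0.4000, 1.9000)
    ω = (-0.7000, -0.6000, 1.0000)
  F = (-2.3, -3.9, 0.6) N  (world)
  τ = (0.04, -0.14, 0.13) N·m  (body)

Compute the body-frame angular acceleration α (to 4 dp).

α = (0.6800, -1.3125, 0.5587)

ω×(Iω) gyroscopic = (0.0060, 0.0700, 0.0462)
angular accel α = (0.6800, -1.3125, 0.5587)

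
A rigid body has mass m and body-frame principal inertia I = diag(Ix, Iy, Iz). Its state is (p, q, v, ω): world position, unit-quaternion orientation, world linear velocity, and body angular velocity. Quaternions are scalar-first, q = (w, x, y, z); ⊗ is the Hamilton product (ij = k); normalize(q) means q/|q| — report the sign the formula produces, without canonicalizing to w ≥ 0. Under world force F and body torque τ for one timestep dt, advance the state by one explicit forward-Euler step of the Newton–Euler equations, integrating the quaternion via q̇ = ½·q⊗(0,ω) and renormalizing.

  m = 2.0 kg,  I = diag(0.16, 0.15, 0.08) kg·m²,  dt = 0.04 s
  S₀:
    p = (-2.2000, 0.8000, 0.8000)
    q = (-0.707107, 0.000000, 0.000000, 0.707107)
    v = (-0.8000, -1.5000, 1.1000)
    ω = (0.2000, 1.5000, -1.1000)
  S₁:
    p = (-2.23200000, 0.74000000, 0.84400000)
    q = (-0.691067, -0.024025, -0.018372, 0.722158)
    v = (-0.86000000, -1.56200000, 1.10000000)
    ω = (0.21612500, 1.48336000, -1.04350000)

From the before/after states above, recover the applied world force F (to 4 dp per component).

F = (-3.0000, -3.1000, 0.0000)

velocity change Δv = (-0.06000000, -0.06200000, 0.00000000)
applied force F = (-3.0000, -3.1000, 0.0000)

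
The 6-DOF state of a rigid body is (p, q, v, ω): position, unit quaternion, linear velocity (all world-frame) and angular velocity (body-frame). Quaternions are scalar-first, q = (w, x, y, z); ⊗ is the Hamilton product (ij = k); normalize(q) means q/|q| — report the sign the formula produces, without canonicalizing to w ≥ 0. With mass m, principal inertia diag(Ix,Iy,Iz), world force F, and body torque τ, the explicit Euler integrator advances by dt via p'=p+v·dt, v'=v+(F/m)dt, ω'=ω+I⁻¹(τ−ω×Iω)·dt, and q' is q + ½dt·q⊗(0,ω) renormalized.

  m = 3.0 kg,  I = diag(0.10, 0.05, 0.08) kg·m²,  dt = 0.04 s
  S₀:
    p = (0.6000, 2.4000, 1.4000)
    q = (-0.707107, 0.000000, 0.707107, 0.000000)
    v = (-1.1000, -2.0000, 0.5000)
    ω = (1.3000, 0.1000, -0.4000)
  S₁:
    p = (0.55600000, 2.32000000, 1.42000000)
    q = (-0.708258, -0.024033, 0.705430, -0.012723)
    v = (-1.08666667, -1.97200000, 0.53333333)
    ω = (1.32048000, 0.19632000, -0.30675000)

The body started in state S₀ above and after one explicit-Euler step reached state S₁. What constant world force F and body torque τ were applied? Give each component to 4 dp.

F = (1.0000, 2.1000, 2.5000)
τ = (0.0500, 0.1100, 0.1800)

ω₁ − ω₀ = (0.02048000, 0.09632000, 0.09325000)
applied torque τ = (0.0500, 0.1100, 0.1800)
v₁ − v₀ = (0.01333333, 0.02800000, 0.03333333)
F = m·Δv/dt = (1.0000, 2.1000, 2.5000)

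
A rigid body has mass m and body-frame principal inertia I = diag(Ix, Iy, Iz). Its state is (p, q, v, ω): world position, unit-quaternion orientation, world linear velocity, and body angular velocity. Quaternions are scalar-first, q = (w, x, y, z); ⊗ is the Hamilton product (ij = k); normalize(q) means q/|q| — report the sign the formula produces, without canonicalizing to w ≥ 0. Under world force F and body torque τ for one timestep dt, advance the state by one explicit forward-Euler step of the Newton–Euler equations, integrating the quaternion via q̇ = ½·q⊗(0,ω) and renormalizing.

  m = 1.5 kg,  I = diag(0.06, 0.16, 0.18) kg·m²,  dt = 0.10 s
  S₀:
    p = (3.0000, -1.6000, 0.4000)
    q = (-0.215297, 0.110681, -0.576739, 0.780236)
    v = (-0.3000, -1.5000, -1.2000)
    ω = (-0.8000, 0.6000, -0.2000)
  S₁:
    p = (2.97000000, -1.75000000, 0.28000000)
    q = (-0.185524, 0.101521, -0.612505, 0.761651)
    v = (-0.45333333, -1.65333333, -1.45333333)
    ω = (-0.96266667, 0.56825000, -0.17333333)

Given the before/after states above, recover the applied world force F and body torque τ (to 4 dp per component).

Δv = v₁−v₀ = (-0.15333333, -0.15333333, -0.25333333)
F = m·Δv/dt = (-2.3000, -2.3000, -3.8000)
Δω = ω₁−ω₀ = (-0.16266667, -0.03175000, 0.02666667)
I·α + gyro = (-0.1000, -0.0700, 0.0000)

F = (-2.3000, -2.3000, -3.8000)
τ = (-0.1000, -0.0700, 0.0000)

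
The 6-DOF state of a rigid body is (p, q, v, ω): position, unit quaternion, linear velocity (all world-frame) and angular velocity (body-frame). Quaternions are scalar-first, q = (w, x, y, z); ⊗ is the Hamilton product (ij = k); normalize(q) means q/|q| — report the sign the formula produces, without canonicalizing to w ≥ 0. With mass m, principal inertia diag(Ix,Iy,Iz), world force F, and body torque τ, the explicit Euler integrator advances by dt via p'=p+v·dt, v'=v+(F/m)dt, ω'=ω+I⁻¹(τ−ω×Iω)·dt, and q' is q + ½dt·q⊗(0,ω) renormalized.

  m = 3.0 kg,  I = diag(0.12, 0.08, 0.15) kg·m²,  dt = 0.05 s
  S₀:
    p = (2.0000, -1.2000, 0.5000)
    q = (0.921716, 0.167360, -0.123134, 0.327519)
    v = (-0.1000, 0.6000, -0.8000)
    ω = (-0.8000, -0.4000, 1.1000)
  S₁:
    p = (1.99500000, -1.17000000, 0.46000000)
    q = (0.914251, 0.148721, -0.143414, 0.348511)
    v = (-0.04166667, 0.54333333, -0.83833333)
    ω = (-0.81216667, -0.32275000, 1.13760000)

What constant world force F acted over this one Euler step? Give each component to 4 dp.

Δv = v₁−v₀ = (0.05833333, -0.05666667, -0.03833333)
m·(v₁−v₀)/dt = (3.5000, -3.4000, -2.3000)

F = (3.5000, -3.4000, -2.3000)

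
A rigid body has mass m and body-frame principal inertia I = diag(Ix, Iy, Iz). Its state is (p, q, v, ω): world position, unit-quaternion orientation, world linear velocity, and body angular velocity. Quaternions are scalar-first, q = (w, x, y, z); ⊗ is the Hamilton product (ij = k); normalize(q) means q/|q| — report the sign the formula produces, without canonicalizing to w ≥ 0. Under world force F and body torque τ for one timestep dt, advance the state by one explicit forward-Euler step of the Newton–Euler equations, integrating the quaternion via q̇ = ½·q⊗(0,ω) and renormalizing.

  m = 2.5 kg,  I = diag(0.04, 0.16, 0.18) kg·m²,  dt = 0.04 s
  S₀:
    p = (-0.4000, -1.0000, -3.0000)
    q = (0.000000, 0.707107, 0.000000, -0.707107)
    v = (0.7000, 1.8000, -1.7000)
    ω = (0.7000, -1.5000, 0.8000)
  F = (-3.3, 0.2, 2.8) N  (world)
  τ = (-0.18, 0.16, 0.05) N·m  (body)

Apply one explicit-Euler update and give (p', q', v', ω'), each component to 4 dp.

p' = (-0.3720, -0.9280, -3.0680)
q' = (0.0014, 0.6854, -0.0212, -0.7278)
v' = (0.6472, 1.8032, -1.6552)
ω' = (0.5440, -1.4404, 0.8391)

a = (-1.3200, 0.0800, 1.1200)
new position p' = (-0.3720, -0.9280, -3.0680)
new velocity v' = (0.6472, 1.8032, -1.6552)
ω×(Iω) gyroscopic = (-0.0240, -0.0784, -0.1260)
α = I⁻¹(τ − ω×Iω) = (-3.9000, 1.4900, 0.9778)
new body rate ω' = (0.5440, -1.4404, 0.8391)
Hamilton product q⊗(0,ω) = (0.0707107, -1.0606605, -1.0606605, -1.0606605)
q + ½dt·q⊗(0,ω), renormalized = (0.0014, 0.6854, -0.0212, -0.7278)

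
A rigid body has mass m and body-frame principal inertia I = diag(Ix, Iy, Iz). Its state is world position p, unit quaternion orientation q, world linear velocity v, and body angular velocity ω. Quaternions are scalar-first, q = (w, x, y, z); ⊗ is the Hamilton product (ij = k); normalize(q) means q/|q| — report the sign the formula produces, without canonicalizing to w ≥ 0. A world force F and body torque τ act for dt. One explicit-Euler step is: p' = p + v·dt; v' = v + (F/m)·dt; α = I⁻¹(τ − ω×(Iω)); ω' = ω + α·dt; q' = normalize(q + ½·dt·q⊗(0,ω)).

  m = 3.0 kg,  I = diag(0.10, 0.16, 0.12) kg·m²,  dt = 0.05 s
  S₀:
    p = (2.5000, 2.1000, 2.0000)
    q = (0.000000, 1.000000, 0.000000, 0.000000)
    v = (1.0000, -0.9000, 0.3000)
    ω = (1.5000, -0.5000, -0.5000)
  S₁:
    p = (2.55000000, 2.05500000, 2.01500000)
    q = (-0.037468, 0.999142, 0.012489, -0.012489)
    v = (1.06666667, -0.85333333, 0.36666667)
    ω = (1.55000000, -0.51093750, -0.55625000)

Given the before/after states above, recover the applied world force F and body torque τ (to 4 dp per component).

ω₁ − ω₀ = (0.05000000, -0.01093750, -0.05625000)
ω₀×(Iω₀) = (-0.0100, 0.0150, -0.0450)
applied torque τ = (0.0900, -0.0200, -0.1800)
velocity change Δv = (0.06666667, 0.04666667, 0.06666667)
applied force F = (4.0000, 2.8000, 4.0000)

F = (4.0000, 2.8000, 4.0000)
τ = (0.0900, -0.0200, -0.1800)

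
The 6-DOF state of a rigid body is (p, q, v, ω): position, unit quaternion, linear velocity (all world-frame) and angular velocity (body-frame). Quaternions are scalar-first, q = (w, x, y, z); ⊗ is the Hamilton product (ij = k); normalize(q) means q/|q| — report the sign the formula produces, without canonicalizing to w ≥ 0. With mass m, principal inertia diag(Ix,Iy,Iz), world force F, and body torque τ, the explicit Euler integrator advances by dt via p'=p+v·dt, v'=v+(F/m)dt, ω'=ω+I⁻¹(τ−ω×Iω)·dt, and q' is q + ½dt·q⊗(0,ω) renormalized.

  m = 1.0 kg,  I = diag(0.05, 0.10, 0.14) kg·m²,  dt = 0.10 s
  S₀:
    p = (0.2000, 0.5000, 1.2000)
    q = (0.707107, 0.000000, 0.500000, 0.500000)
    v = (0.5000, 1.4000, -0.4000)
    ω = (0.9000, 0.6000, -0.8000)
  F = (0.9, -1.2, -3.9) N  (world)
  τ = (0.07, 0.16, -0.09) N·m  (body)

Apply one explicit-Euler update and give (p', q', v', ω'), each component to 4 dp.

a = F/m = (0.9000, -1.2000, -3.9000)
new position p' = (0.2500, 0.6400, 1.1600)
v' = v + a·dt = (0.5900, 1.2800, -0.7900)
precession coupling ω×(Iω) = (-0.0192, 0.0648, 0.0270)
α = I⁻¹(τ − ω×Iω) = (1.7840, 0.9520, -0.8357)
ω' = ω + α·dt = (1.0784, 0.6952, -0.8836)
2q̇ = q⊗(0,ω) = (0.1000000, -0.0636037, 0.8742642, -1.0156856)
q' = normalize(q + ½dt·q⊗(0,ω)) = (0.7105, -0.0032, 0.5425, 0.4482)

p' = (0.2500, 0.6400, 1.1600)
q' = (0.7105, -0.0032, 0.5425, 0.4482)
v' = (0.5900, 1.2800, -0.7900)
ω' = (1.0784, 0.6952, -0.8836)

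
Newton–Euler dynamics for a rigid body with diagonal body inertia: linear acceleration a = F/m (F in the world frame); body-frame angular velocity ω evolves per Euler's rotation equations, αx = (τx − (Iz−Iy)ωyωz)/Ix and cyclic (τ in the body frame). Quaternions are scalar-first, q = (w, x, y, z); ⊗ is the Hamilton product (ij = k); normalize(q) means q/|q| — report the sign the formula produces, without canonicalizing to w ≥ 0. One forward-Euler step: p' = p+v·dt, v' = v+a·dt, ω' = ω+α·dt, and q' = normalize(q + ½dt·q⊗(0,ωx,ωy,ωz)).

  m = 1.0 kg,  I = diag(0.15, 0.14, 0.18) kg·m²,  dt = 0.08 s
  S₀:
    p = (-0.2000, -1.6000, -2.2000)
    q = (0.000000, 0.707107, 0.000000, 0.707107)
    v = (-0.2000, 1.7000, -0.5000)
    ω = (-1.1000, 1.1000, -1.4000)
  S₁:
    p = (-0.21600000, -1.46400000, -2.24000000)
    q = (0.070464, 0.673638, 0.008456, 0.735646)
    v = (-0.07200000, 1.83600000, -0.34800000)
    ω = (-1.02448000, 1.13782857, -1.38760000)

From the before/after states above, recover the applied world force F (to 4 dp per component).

F = (1.6000, 1.7000, 1.9000)

v₁ − v₀ = (0.12800000, 0.13600000, 0.15200000)
applied force F = (1.6000, 1.7000, 1.9000)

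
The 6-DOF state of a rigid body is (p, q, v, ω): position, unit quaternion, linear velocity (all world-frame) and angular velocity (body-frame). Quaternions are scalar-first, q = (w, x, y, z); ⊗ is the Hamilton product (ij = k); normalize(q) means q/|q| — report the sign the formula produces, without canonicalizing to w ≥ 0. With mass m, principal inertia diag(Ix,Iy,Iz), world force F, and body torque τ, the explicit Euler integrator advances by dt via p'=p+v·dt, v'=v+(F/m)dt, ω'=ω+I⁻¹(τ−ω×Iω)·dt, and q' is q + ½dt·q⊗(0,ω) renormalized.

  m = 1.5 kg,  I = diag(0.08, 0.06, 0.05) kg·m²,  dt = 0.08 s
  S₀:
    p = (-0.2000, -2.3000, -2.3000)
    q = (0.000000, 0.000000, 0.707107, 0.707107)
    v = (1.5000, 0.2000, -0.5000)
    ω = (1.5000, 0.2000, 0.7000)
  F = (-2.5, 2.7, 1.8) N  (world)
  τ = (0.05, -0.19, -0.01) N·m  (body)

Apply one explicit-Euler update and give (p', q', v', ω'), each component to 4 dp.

p' = (-0.0800, -2.2840, -2.3400)
q' = (-0.0254, 0.0141, 0.7479, 0.6632)
v' = (1.3667, 0.3440, -0.4040)
ω' = (1.5514, -0.0953, 0.6936)

p' = p + v·dt = (-0.0800, -2.2840, -2.3400)
v' = v + a·dt = (1.3667, 0.3440, -0.4040)
precession coupling ω×(Iω) = (-0.0014, 0.0315, -0.0060)
(τ − ω×Iω)/I = (0.6425, -3.6917, -0.0800)
new body rate ω' = (1.5514, -0.0953, 0.6936)
q⊗(0,ω) = (-0.6363963, 0.3535535, 1.0606605, -1.0606605)
updated quaternion q' = (-0.0254, 0.0141, 0.7479, 0.6632)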